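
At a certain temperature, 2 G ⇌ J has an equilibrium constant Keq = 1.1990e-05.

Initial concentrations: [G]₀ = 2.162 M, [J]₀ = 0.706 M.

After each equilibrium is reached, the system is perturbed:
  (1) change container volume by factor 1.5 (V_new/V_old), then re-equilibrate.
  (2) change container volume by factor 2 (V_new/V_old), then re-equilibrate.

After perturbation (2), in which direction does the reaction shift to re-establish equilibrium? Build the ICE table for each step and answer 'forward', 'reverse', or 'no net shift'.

Q₀ = 0.151 vs Keq = 1.1990e-05 ⇒ Q>K, reverse
Step 1:
                    G           J
  I             2.162       0.706
  C             1.412     -0.7058
  E             3.574  1.5313e-04
  solve Keq expr → x = -0.7058; check Q = 1.1990e-05
Then change container volume by factor 1.5 (V_new/V_old).
Step 2:
                    G           J
  I             2.382  1.0209e-04
  C        6.8049e-05 -3.4024e-05
  E             2.383  6.8061e-05
  solve Keq expr → x = -3.4024e-05; check Q = 1.1990e-05
Then change container volume by factor 2 (V_new/V_old).
Step 3:
                    G           J
  I             1.191  3.4030e-05
  C        3.4028e-05 -1.7014e-05
  E             1.191  1.7016e-05
  solve Keq expr → x = -1.7014e-05; check Q = 1.1990e-05

Direction: reverse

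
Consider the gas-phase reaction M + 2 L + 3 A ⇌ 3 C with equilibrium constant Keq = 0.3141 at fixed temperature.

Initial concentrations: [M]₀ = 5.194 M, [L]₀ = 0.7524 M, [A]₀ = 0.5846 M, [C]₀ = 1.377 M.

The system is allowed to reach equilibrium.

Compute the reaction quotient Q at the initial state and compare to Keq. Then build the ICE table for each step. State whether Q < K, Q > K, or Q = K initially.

Q₀ = 4.445 vs Keq = 0.3141 ⇒ Q>K, reverse
Step 1:
                   M          L          A          C
  init         5.194     0.7524     0.5846      1.377
  Δ           0.1079     0.2157     0.3236    -0.3236
  eq           5.302     0.9681     0.9082      1.053
  solve Keq expr → x = -0.1079; check Q = 0.3141

Q₀ = 4.445; Q > K (proceeds reverse)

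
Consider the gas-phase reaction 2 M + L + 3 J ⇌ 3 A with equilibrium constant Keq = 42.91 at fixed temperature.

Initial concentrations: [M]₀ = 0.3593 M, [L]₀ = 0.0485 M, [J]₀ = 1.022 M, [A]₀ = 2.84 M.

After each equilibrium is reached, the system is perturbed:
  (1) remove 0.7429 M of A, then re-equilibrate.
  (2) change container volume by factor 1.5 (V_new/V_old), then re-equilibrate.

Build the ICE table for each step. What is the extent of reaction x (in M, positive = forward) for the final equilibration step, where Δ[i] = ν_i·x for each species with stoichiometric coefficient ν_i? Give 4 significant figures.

Q₀ = 3427 vs Keq = 42.91 ⇒ Q>K, reverse
Step 1:
                  M         L         J         A
  init       0.3593    0.0485     1.022      2.84
  Δ          0.3139     0.157    0.4709   -0.4709
  eq         0.6732    0.2055     1.493     2.369
  solve Keq expr → x = -0.157; check Q = 42.91
Then remove 0.7429 M of A.
Step 2:
                  M         L         J         A
  init       0.6732    0.2055     1.493     1.626
  Δ         -0.0957  -0.04785   -0.1435    0.1435
  eq         0.5775    0.1576     1.349      1.77
  solve Keq expr → x = 0.04785; check Q = 42.91
Then change container volume by factor 1.5 (V_new/V_old).
Step 3:
                  M         L         J         A
  init        0.385    0.1051    0.8996      1.18
  Δ         0.06904   0.03452    0.1036   -0.1036
  eq         0.4541    0.1396     1.003     1.076
  solve Keq expr → x = -0.03452; check Q = 42.91

x = -0.03452 M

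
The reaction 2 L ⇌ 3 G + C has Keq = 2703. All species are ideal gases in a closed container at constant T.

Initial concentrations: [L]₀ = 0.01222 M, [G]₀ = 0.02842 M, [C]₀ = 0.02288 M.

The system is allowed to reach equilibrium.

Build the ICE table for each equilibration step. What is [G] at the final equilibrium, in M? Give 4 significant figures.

[G]_eq = 0.0467 M

Q₀ = 0.003517 vs Keq = 2703 ⇒ Q<K, forward
Step 1:
                  L         G         C
  I         0.01222   0.02842   0.02288
  C        -0.01219   0.01828  0.006093
  E       3.3041e-05    0.0467   0.02897
  solve Keq expr → x = 0.006093; check Q = 2703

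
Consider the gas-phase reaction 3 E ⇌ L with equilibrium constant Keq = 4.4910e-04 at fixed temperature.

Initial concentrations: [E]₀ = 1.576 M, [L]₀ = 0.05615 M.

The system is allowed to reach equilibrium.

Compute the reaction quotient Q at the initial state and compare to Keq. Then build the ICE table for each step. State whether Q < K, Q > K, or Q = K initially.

Q₀ = 0.01434; Q > K (proceeds reverse)

Q₀ = 0.01434 vs Keq = 4.4910e-04 ⇒ Q>K, reverse
Step 1:
                   E          L
  I            1.576    0.05615
  C           0.1614   -0.05379
  E            1.737   0.002355
  solve Keq expr → x = -0.05379; check Q = 4.4910e-04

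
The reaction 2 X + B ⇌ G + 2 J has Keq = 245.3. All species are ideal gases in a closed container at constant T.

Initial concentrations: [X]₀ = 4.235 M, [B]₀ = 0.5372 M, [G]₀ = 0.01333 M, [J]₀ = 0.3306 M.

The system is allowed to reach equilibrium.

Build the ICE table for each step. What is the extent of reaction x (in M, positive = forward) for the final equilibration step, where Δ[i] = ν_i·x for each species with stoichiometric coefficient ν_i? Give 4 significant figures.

x = 0.5368 M

Q₀ = 1.5121e-04 vs Keq = 245.3 ⇒ Q<K, forward
Step 1:
                   X          B          G          J
  init         4.235     0.5372    0.01333     0.3306
  Δ           -1.074    -0.5368     0.5368      1.074
  eq           3.161 4.4234e-04     0.5501      1.404
  solve Keq expr → x = 0.5368; check Q = 245.3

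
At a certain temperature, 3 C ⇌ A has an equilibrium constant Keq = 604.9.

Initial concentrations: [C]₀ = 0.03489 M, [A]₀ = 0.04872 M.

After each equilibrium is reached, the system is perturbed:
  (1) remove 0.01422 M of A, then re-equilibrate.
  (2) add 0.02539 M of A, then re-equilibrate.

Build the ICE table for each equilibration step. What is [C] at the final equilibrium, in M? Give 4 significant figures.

[C]_eq = 0.04535 M

Q₀ = 1147 vs Keq = 604.9 ⇒ Q>K, reverse
Step 1:
                   C          A
  I          0.03489    0.04872
  C          0.00754  -0.002513
  E          0.04243    0.04621
  solve Keq expr → x = -0.002513; check Q = 604.9
Then remove 0.01422 M of A.
Step 2:
                   C          A
  I          0.04243    0.03199
  C        -0.004338   0.001446
  E          0.03809    0.03343
  solve Keq expr → x = 0.001446; check Q = 604.9
Then add 0.02539 M of A.
Step 3:
                   C          A
  I          0.03809    0.05882
  C         0.007255  -0.002418
  E          0.04535     0.0564
  solve Keq expr → x = -0.002418; check Q = 604.9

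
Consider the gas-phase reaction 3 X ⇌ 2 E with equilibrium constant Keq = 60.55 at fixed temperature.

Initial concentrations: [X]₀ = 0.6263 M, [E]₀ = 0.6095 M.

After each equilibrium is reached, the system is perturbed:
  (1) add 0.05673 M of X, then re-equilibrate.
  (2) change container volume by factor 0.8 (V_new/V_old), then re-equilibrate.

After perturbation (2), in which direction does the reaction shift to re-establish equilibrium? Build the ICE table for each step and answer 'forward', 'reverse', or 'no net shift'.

Q₀ = 1.512 vs Keq = 60.55 ⇒ Q<K, forward
Step 1:
                    X           E
  init         0.6263      0.6095
  Δ           -0.3939      0.2626
  eq           0.2324      0.8721
  solve Keq expr → x = 0.1313; check Q = 60.55
Then add 0.05673 M of X.
Step 2:
                    X           E
  init         0.2892      0.8721
  Δ          -0.05076     0.03384
  eq           0.2384      0.9059
  solve Keq expr → x = 0.01692; check Q = 60.55
Then change container volume by factor 0.8 (V_new/V_old).
Step 3:
                    X           E
  init          0.298       1.132
  Δ          -0.01927     0.01285
  eq           0.2788       1.145
  solve Keq expr → x = 0.006425; check Q = 60.55

Direction: forward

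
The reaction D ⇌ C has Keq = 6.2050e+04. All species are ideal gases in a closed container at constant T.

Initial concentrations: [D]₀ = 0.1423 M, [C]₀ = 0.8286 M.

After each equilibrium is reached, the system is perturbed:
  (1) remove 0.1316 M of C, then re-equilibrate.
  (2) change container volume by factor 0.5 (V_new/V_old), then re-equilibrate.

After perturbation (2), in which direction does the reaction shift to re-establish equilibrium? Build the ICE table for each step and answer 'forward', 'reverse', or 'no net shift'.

Direction: no net shift

Q₀ = 5.823 vs Keq = 6.2050e+04 ⇒ Q<K, forward
Step 1:
                  D         C
  I          0.1423    0.8286
  C         -0.1423    0.1423
  E       1.5647e-05    0.9709
  solve Keq expr → x = 0.1423; check Q = 6.2050e+04
Then remove 0.1316 M of C.
Step 2:
                  D         C
  I       1.5647e-05    0.8393
  C       -2.1208e-06 2.1208e-06
  E       1.3526e-05    0.8393
  solve Keq expr → x = 2.1208e-06; check Q = 6.2050e+04
Then change container volume by factor 0.5 (V_new/V_old).
Step 3:
                  D         C
  I       2.7052e-05     1.679
  C               0         0
  E       2.7052e-05     1.679
  solve Keq expr → x = 0; check Q = 6.2050e+04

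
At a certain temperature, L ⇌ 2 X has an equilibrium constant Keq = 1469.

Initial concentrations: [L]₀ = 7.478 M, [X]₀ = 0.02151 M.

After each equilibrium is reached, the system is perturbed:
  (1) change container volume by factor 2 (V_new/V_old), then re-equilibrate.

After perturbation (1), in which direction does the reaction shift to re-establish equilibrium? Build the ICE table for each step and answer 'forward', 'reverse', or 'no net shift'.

Direction: forward

Q₀ = 6.1872e-05 vs Keq = 1469 ⇒ Q<K, forward
Step 1:
                  L         X
  I           7.478   0.02151
  C          -7.331     14.66
  E          0.1468     14.68
  solve Keq expr → x = 7.331; check Q = 1469
Then change container volume by factor 2 (V_new/V_old).
Step 2:
                  L         X
  I         0.07339     7.342
  C        -0.03597   0.07194
  E         0.03742     7.414
  solve Keq expr → x = 0.03597; check Q = 1469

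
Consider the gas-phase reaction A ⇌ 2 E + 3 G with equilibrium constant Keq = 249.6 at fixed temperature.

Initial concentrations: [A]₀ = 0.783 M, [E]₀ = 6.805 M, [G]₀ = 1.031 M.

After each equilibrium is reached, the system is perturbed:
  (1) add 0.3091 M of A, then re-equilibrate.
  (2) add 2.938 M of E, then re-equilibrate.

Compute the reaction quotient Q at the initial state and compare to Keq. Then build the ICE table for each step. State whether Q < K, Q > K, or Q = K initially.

Q₀ = 64.81 vs Keq = 249.6 ⇒ Q<K, forward
Step 1:
                   A          E          G
  Initial      0.783      6.805      1.031
  Change     -0.1455      0.291     0.4365
  Equil       0.6375      7.096      1.467
  solve Keq expr → x = 0.1455; check Q = 249.6
Then add 0.3091 M of A.
Step 2:
                   A          E          G
  Initial     0.9466      7.096      1.467
  Change    -0.05292     0.1058     0.1588
  Equil       0.8937      7.202      1.626
  solve Keq expr → x = 0.05292; check Q = 249.6
Then add 2.938 M of E.
Step 3:
                   A          E          G
  Initial     0.8937      10.14      1.626
  Change     0.09097    -0.1819    -0.2729
  Equil       0.9847      9.958      1.353
  solve Keq expr → x = -0.09097; check Q = 249.6

Q₀ = 64.81; Q < K (proceeds forward)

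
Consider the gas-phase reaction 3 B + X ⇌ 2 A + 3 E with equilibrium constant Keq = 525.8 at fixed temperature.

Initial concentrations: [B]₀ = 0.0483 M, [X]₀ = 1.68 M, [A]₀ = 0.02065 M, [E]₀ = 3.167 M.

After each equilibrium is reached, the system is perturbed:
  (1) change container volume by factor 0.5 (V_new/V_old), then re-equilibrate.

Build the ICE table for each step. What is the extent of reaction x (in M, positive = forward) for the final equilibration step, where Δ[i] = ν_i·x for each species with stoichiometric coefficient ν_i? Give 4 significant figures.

Q₀ = 71.55 vs Keq = 525.8 ⇒ Q<K, forward
Step 1:
                    B           X           A           E
  Initial      0.0483        1.68     0.02065       3.167
  Change     -0.01553   -0.005177     0.01035     0.01553
  Equil       0.03277       1.675       0.031       3.183
  solve Keq expr → x = 0.005177; check Q = 525.8
Then change container volume by factor 0.5 (V_new/V_old).
Step 2:
                    B           X           A           E
  Initial     0.06554        3.35     0.06201       6.365
  Change      0.01053    0.003509   -0.007018    -0.01053
  Equil       0.07606       3.353     0.05499       6.355
  solve Keq expr → x = -0.003509; check Q = 525.8

x = -0.003509 M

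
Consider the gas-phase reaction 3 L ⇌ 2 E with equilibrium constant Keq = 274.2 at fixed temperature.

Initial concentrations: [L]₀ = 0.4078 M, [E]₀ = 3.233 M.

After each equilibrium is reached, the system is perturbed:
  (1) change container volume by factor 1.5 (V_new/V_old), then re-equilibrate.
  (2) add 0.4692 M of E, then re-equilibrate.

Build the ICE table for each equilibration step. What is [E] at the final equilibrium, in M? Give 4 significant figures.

Q₀ = 154.1 vs Keq = 274.2 ⇒ Q<K, forward
Step 1:
                    L           E
  I            0.4078       3.233
  C          -0.06811     0.04541
  E            0.3397       3.278
  solve Keq expr → x = 0.0227; check Q = 274.2
Then change container volume by factor 1.5 (V_new/V_old).
Step 2:
                    L           E
  I            0.2265       2.186
  C           0.03113    -0.02075
  E            0.2576       2.165
  solve Keq expr → x = -0.01038; check Q = 274.2
Then add 0.4692 M of E.
Step 3:
                    L           E
  I            0.2576       2.634
  C           0.03429    -0.02286
  E            0.2919       2.611
  solve Keq expr → x = -0.01143; check Q = 274.2

[E]_eq = 2.611 M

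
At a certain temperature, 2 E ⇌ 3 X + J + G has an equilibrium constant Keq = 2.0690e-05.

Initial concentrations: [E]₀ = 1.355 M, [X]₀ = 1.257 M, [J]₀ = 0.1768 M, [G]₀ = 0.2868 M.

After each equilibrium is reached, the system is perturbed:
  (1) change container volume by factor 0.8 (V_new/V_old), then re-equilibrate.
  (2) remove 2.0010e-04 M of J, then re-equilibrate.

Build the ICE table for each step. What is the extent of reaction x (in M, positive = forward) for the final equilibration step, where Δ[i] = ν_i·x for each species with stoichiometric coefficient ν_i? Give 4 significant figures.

x = 1.9674e-04 M

Q₀ = 0.05485 vs Keq = 2.0690e-05 ⇒ Q>K, reverse
Step 1:
                    E           X           J           G
  Initial       1.355       1.257      0.1768      0.2868
  Change       0.3508     -0.5262     -0.1754     -0.1754
  Equil         1.706      0.7308    0.001385      0.1114
  solve Keq expr → x = -0.1754; check Q = 2.0690e-05
Then change container volume by factor 0.8 (V_new/V_old).
Step 2:
                    E           X           J           G
  Initial       2.132      0.9134    0.001731      0.1392
  Change     0.001662   -0.002493 -8.3086e-04 -8.3086e-04
  Equil         2.134       0.911  9.0054e-04      0.1384
  solve Keq expr → x = -8.3086e-04; check Q = 2.0690e-05
Then remove 2.0010e-04 M of J.
Step 3:
                    E           X           J           G
  Initial       2.134       0.911  7.0044e-04      0.1384
  Change  -3.9349e-04  5.9023e-04  1.9674e-04  1.9674e-04
  Equil         2.134      0.9115  8.9719e-04      0.1386
  solve Keq expr → x = 1.9674e-04; check Q = 2.0690e-05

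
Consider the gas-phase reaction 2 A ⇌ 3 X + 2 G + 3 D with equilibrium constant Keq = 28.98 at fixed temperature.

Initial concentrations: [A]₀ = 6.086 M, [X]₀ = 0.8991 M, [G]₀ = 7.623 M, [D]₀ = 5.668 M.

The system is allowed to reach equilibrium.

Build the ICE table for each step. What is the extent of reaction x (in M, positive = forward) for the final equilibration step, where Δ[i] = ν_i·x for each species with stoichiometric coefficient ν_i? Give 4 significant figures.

x = -0.1249 M

Q₀ = 207.6 vs Keq = 28.98 ⇒ Q>K, reverse
Step 1:
                    A           X           G           D
  Initial       6.086      0.8991       7.623       5.668
  Change       0.2497     -0.3746     -0.2497     -0.3746
  Equil         6.336      0.5245       7.373       5.293
  solve Keq expr → x = -0.1249; check Q = 28.98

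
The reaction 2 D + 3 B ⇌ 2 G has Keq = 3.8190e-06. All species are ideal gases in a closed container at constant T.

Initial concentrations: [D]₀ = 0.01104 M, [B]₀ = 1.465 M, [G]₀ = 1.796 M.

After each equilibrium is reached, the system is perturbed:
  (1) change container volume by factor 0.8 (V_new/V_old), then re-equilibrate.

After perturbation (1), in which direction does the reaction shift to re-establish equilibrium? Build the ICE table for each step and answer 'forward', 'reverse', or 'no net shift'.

Q₀ = 8417 vs Keq = 3.8190e-06 ⇒ Q>K, reverse
Step 1:
                  D         B         G
  I         0.01104     1.465     1.796
  C           1.767      2.65    -1.767
  E           1.778     4.115   0.02901
  solve Keq expr → x = -0.8835; check Q = 3.8190e-06
Then change container volume by factor 0.8 (V_new/V_old).
Step 2:
                  D         B         G
  I           2.223     5.144   0.03626
  C         -0.0138   -0.0207    0.0138
  E           2.209     5.124   0.05006
  solve Keq expr → x = 0.006899; check Q = 3.8190e-06

Direction: forward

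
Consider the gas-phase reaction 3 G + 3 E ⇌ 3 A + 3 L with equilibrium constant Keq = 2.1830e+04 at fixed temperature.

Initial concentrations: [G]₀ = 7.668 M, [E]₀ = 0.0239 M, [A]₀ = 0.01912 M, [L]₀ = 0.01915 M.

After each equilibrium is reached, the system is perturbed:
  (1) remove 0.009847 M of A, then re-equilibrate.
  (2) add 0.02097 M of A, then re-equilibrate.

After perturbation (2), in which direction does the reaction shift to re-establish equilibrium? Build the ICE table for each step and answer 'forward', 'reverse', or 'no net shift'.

Direction: reverse

Q₀ = 7.9750e-09 vs Keq = 2.1830e+04 ⇒ Q<K, forward
Step 1:
                   G          E          A          L
  init         7.668     0.0239    0.01912    0.01915
  Δ         -0.02389   -0.02389    0.02389    0.02389
  eq           7.644 8.6653e-06    0.04301    0.04304
  solve Keq expr → x = 0.007964; check Q = 2.1831e+04
Then remove 0.009847 M of A.
Step 2:
                   G          E          A          L
  init         7.644 8.6653e-06    0.03316    0.04304
  Δ       -1.9830e-06 -1.9830e-06 1.9830e-06 1.9830e-06
  eq           7.644 6.6823e-06    0.03317    0.04304
  solve Keq expr → x = 6.6100e-07; check Q = 2.1830e+04
Then add 0.02097 M of A.
Step 3:
                   G          E          A          L
  init         7.644 6.6823e-06    0.05414    0.04304
  Δ       4.2231e-06 4.2231e-06 -4.2231e-06 -4.2231e-06
  eq           7.644 1.0905e-05    0.05413    0.04304
  solve Keq expr → x = -1.4077e-06; check Q = 2.1830e+04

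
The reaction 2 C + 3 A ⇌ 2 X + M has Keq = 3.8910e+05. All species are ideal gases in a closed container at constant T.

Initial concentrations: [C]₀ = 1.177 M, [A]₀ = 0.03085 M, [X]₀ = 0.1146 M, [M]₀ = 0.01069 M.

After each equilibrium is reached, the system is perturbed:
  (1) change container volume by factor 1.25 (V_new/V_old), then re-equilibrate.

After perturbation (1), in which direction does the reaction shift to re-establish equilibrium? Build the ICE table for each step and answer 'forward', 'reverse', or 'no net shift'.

Direction: reverse

Q₀ = 3.452 vs Keq = 3.8910e+05 ⇒ Q<K, forward
Step 1:
                    C           A           X           M
  init          1.177     0.03085      0.1146     0.01069
  Δ          -0.01997    -0.02995     0.01997    0.009985
  eq            1.157  8.9577e-04      0.1346     0.02067
  solve Keq expr → x = 0.009985; check Q = 3.8910e+05
Then change container volume by factor 1.25 (V_new/V_old).
Step 2:
                    C           A           X           M
  init         0.9256  7.1661e-04      0.1077     0.01654
  Δ        7.5913e-05  1.1387e-04 -7.5913e-05 -3.7957e-05
  eq           0.9257  8.3048e-04      0.1076      0.0165
  solve Keq expr → x = -3.7957e-05; check Q = 3.8910e+05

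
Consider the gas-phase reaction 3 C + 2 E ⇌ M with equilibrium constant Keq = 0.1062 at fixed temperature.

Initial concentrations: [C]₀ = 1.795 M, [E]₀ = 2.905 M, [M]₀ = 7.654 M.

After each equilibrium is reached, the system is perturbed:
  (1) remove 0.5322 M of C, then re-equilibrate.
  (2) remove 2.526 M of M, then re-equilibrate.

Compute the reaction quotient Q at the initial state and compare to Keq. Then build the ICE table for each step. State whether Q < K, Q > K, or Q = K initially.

Q₀ = 0.1568; Q > K (proceeds reverse)

Q₀ = 0.1568 vs Keq = 0.1062 ⇒ Q>K, reverse
Step 1:
                    C           E           M
  I             1.795       2.905       7.654
  C            0.1871      0.1248    -0.06238
  E             1.982        3.03       7.592
  solve Keq expr → x = -0.06238; check Q = 0.1062
Then remove 0.5322 M of C.
Step 2:
                    C           E           M
  I              1.45        3.03       7.592
  C              0.41      0.2733     -0.1367
  E              1.86       3.303       7.455
  solve Keq expr → x = -0.1367; check Q = 0.1062
Then remove 2.526 M of M.
Step 3:
                    C           E           M
  I              1.86       3.303       4.929
  C           -0.1898     -0.1265     0.06326
  E              1.67       3.177       4.992
  solve Keq expr → x = 0.06326; check Q = 0.1062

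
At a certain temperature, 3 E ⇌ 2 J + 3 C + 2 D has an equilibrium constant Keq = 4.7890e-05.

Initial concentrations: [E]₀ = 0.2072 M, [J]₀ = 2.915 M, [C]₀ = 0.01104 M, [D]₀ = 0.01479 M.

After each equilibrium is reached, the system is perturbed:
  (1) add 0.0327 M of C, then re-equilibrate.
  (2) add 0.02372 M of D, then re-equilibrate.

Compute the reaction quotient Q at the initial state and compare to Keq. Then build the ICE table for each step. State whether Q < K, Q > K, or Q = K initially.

Q₀ = 2.8116e-07 vs Keq = 4.7890e-05 ⇒ Q<K, forward
Step 1:
                    E           J           C           D
  init         0.2072       2.915     0.01104     0.01479
  Δ          -0.02282     0.01522     0.02282     0.01522
  eq           0.1844        2.93     0.03386     0.03001
  solve Keq expr → x = 0.007608; check Q = 4.7890e-05
Then add 0.0327 M of C.
Step 2:
                    E           J           C           D
  init         0.1844        2.93     0.06656     0.03001
  Δ           0.01647    -0.01098    -0.01647    -0.01098
  eq           0.2008       2.919      0.0501     0.01903
  solve Keq expr → x = -0.005488; check Q = 4.7890e-05
Then add 0.02372 M of D.
Step 3:
                    E           J           C           D
  init         0.2008       2.919      0.0501     0.04275
  Δ           0.01352   -0.009013    -0.01352   -0.009013
  eq           0.2144        2.91     0.03658     0.03374
  solve Keq expr → x = -0.004507; check Q = 4.7890e-05

Q₀ = 2.8116e-07; Q < K (proceeds forward)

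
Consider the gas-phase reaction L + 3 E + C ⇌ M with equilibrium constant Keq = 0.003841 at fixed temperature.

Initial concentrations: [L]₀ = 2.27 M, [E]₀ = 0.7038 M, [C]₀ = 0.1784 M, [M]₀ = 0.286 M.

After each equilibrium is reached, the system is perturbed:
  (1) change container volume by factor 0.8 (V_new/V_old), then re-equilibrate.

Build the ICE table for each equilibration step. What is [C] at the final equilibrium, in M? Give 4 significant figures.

Q₀ = 2.026 vs Keq = 0.003841 ⇒ Q>K, reverse
Step 1:
                   L          E          C          M
  init          2.27     0.7038     0.1784      0.286
  Δ           0.2707     0.8122     0.2707    -0.2707
  eq           2.541      1.516     0.4491    0.01527
  solve Keq expr → x = -0.2707; check Q = 0.003841
Then change container volume by factor 0.8 (V_new/V_old).
Step 2:
                   L          E          C          M
  init         3.176      1.895     0.5614    0.01909
  Δ         -0.02114   -0.06341   -0.02114    0.02114
  eq           3.155      1.832     0.5403    0.04023
  solve Keq expr → x = 0.02114; check Q = 0.003841

[C]_eq = 0.5403 M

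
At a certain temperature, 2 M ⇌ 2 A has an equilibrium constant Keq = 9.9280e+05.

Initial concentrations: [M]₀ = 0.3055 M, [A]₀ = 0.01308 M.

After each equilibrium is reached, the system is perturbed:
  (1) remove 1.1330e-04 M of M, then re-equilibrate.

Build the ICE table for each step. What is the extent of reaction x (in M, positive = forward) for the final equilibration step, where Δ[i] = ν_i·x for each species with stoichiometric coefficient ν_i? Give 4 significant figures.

x = -5.6593e-05 M

Q₀ = 0.001833 vs Keq = 9.9280e+05 ⇒ Q<K, forward
Step 1:
                  M         A
  Initial    0.3055   0.01308
  Change    -0.3052    0.3052
  Equil   3.1941e-04    0.3183
  solve Keq expr → x = 0.1526; check Q = 9.9280e+05
Then remove 1.1330e-04 M of M.
Step 2:
                  M         A
  Initial 2.0611e-04    0.3183
  Change  1.1319e-04 -1.1319e-04
  Equil   3.1930e-04    0.3181
  solve Keq expr → x = -5.6593e-05; check Q = 9.9280e+05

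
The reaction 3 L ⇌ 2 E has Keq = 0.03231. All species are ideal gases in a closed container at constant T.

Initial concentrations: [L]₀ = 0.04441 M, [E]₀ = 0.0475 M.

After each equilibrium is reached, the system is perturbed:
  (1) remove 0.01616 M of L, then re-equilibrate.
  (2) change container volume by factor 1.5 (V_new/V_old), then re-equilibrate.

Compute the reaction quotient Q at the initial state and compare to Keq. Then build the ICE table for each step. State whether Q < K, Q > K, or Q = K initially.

Q₀ = 25.76; Q > K (proceeds reverse)

Q₀ = 25.76 vs Keq = 0.03231 ⇒ Q>K, reverse
Step 1:
                   L          E
  init       0.04441     0.0475
  Δ           0.0619   -0.04127
  eq          0.1063   0.006231
  solve Keq expr → x = -0.02063; check Q = 0.03231
Then remove 0.01616 M of L.
Step 2:
                   L          E
  init       0.09015   0.006231
  Δ         0.001825  -0.001217
  eq         0.09198   0.005014
  solve Keq expr → x = -6.0837e-04; check Q = 0.03231
Then change container volume by factor 1.5 (V_new/V_old).
Step 3:
                   L          E
  init       0.06132   0.003343
  Δ       8.3610e-04 -5.5740e-04
  eq         0.06216   0.002785
  solve Keq expr → x = -2.7870e-04; check Q = 0.03231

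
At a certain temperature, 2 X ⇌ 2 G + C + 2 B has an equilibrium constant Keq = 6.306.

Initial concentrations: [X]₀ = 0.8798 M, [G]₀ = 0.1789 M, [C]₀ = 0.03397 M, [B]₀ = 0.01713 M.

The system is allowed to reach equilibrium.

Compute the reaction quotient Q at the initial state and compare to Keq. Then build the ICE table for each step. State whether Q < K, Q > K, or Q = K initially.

Q₀ = 4.1216e-07; Q < K (proceeds forward)

Q₀ = 4.1216e-07 vs Keq = 6.306 ⇒ Q<K, forward
Step 1:
                   X          G          C          B
  Initial     0.8798     0.1789    0.03397    0.01713
  Change     -0.7162     0.7162     0.3581     0.7162
  Equil       0.1636     0.8951      0.392     0.7333
  solve Keq expr → x = 0.3581; check Q = 6.306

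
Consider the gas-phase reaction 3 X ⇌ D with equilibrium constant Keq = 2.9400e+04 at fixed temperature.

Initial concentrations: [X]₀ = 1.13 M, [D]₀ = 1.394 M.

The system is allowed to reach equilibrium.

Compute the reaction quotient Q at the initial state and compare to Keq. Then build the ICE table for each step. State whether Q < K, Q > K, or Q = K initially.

Q₀ = 0.9661 vs Keq = 2.9400e+04 ⇒ Q<K, forward
Step 1:
                   X          D
  I             1.13      1.394
  C           -1.091     0.3636
  E           0.0391      1.758
  solve Keq expr → x = 0.3636; check Q = 2.9400e+04

Q₀ = 0.9661; Q < K (proceeds forward)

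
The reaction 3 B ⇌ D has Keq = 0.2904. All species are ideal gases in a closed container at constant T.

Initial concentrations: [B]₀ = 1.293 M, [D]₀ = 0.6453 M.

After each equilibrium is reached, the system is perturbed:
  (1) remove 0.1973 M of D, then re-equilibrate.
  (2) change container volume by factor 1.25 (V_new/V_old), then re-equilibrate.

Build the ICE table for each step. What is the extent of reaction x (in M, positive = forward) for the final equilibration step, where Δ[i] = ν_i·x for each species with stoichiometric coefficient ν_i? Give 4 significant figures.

Q₀ = 0.2985 vs Keq = 0.2904 ⇒ Q>K, reverse
Step 1:
                    B           D
  I             1.293      0.6453
  C          0.009741   -0.003247
  E             1.303      0.6421
  solve Keq expr → x = -0.003247; check Q = 0.2904
Then remove 0.1973 M of D.
Step 2:
                    B           D
  I             1.303      0.4448
  C           -0.1172     0.03908
  E             1.185      0.4838
  solve Keq expr → x = 0.03908; check Q = 0.2904
Then change container volume by factor 1.25 (V_new/V_old).
Step 3:
                    B           D
  I            0.9484      0.3871
  C            0.1146    -0.03821
  E             1.063      0.3489
  solve Keq expr → x = -0.03821; check Q = 0.2904

x = -0.03821 M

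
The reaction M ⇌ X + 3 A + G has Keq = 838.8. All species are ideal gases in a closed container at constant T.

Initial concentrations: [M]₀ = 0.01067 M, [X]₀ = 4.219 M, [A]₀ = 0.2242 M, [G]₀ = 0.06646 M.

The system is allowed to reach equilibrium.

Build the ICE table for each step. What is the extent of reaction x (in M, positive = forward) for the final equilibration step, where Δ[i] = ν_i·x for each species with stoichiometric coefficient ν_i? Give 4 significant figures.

x = 0.01066 M

Q₀ = 0.2962 vs Keq = 838.8 ⇒ Q<K, forward
Step 1:
                   M          X          A          G
  Initial    0.01067      4.219     0.2242    0.06646
  Change    -0.01066    0.01066    0.03199    0.01066
  Equil   6.5392e-06       4.23     0.2562    0.07712
  solve Keq expr → x = 0.01066; check Q = 838.8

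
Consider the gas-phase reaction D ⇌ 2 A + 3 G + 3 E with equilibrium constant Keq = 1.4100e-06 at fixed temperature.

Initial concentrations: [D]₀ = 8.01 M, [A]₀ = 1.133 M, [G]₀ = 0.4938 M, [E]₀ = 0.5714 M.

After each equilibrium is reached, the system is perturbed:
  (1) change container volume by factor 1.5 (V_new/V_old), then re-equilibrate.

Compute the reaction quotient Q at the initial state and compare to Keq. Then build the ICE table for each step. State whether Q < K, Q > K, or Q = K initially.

Q₀ = 0.0036; Q > K (proceeds reverse)

Q₀ = 0.0036 vs Keq = 1.4100e-06 ⇒ Q>K, reverse
Step 1:
                    D           A           G           E
  I              8.01       1.133      0.4938      0.5714
  C            0.1238     -0.2476     -0.3715     -0.3715
  E             8.134      0.8854      0.1223      0.1999
  solve Keq expr → x = -0.1238; check Q = 1.4100e-06
Then change container volume by factor 1.5 (V_new/V_old).
Step 2:
                    D           A           G           E
  I             5.423      0.5902     0.08156      0.1333
  C          -0.01944     0.03888     0.05832     0.05832
  E             5.403      0.6291      0.1399      0.1916
  solve Keq expr → x = 0.01944; check Q = 1.4100e-06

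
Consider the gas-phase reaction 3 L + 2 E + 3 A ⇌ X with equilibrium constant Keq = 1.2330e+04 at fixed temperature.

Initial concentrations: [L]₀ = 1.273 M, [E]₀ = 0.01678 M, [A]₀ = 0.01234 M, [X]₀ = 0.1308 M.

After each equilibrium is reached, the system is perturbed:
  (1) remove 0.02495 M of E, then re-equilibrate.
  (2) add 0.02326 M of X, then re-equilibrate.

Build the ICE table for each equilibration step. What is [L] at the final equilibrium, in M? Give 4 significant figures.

[L]_eq = 1.369 M

Q₀ = 1.1984e+08 vs Keq = 1.2330e+04 ⇒ Q>K, reverse
Step 1:
                   L          E          A          X
  init         1.273    0.01678    0.01234     0.1308
  Δ           0.0778    0.05186     0.0778   -0.02593
  eq           1.351    0.06864    0.09014     0.1049
  solve Keq expr → x = -0.02593; check Q = 1.2330e+04
Then remove 0.02495 M of E.
Step 2:
                   L          E          A          X
  init         1.351    0.04369    0.09014     0.1049
  Δ          0.01411   0.009408    0.01411  -0.004704
  eq           1.365     0.0531     0.1042     0.1002
  solve Keq expr → x = -0.004704; check Q = 1.2330e+04
Then add 0.02326 M of X.
Step 3:
                   L          E          A          X
  init         1.365     0.0531     0.1042     0.1234
  Δ         0.003616    0.00241   0.003616  -0.001205
  eq           1.369    0.05551     0.1079     0.1222
  solve Keq expr → x = -0.001205; check Q = 1.2330e+04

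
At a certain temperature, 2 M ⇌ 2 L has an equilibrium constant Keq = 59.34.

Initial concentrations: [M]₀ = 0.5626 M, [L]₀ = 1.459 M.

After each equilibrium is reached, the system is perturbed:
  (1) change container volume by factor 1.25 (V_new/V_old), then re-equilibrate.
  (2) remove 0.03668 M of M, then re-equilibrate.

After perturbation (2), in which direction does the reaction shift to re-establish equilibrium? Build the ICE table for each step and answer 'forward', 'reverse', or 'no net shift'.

Direction: reverse

Q₀ = 6.725 vs Keq = 59.34 ⇒ Q<K, forward
Step 1:
                    M           L
  init         0.5626       1.459
  Δ           -0.3303      0.3303
  eq           0.2323       1.789
  solve Keq expr → x = 0.1652; check Q = 59.34
Then change container volume by factor 1.25 (V_new/V_old).
Step 2:
                    M           L
  init         0.1858       1.431
  Δ                 0           0
  eq           0.1858       1.431
  solve Keq expr → x = 0; check Q = 59.34
Then remove 0.03668 M of M.
Step 3:
                    M           L
  init         0.1491       1.431
  Δ           0.03247    -0.03247
  eq           0.1816       1.399
  solve Keq expr → x = -0.01623; check Q = 59.34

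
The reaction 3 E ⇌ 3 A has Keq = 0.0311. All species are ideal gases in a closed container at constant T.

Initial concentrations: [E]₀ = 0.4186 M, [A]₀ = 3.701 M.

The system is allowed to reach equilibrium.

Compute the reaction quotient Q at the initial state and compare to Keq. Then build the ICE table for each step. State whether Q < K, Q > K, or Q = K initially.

Q₀ = 691.1; Q > K (proceeds reverse)

Q₀ = 691.1 vs Keq = 0.0311 ⇒ Q>K, reverse
Step 1:
                   E          A
  init        0.4186      3.701
  Δ            2.715     -2.715
  eq           3.134     0.9856
  solve Keq expr → x = -0.9051; check Q = 0.0311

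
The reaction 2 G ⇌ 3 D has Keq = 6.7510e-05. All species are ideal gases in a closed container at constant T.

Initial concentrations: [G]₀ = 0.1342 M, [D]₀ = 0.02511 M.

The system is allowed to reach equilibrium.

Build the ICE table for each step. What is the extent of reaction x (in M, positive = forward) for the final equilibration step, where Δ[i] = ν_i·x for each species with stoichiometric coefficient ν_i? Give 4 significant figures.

Q₀ = 8.7909e-04 vs Keq = 6.7510e-05 ⇒ Q>K, reverse
Step 1:
                   G          D
  I           0.1342    0.02511
  C           0.0093   -0.01395
  E           0.1435    0.01116
  solve Keq expr → x = -0.00465; check Q = 6.7510e-05

x = -0.00465 M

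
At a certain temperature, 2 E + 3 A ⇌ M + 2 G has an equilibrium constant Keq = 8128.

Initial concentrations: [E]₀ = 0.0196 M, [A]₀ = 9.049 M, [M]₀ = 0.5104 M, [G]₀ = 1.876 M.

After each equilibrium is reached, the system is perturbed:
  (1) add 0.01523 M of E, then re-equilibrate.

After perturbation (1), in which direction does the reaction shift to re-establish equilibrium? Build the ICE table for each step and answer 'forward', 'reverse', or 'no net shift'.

Q₀ = 6.31 vs Keq = 8128 ⇒ Q<K, forward
Step 1:
                  E         A         M         G
  Initial    0.0196     9.049    0.5104     1.876
  Change   -0.01904  -0.02856   0.00952   0.01904
  Equil   5.5944e-04      9.02    0.5199     1.895
  solve Keq expr → x = 0.00952; check Q = 8128
Then add 0.01523 M of E.
Step 2:
                  E         A         M         G
  Initial   0.01579      9.02    0.5199     1.895
  Change   -0.01522  -0.02283   0.00761   0.01522
  Equil   5.7021e-04     8.998    0.5275      1.91
  solve Keq expr → x = 0.00761; check Q = 8128

Direction: forward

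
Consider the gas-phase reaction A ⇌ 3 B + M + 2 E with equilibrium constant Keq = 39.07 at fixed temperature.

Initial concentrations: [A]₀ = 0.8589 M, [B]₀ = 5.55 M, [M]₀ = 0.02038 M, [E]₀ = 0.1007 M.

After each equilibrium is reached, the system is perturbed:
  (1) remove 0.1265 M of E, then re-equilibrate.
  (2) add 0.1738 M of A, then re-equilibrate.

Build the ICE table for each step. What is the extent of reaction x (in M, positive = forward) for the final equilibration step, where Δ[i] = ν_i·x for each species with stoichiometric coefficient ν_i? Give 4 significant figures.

x = 0.01997 M

Q₀ = 0.04113 vs Keq = 39.07 ⇒ Q<K, forward
Step 1:
                  A         B         M         E
  Initial    0.8589      5.55   0.02038    0.1007
  Change    -0.2481    0.7444    0.2481    0.4963
  Equil      0.6108     6.294    0.2685     0.597
  solve Keq expr → x = 0.2481; check Q = 39.07
Then remove 0.1265 M of E.
Step 2:
                  A         B         M         E
  Initial    0.6108     6.294    0.2685    0.4705
  Change   -0.03267   0.09802   0.03267   0.06534
  Equil      0.5781     6.392    0.3012    0.5358
  solve Keq expr → x = 0.03267; check Q = 39.07
Then add 0.1738 M of A.
Step 3:
                  A         B         M         E
  Initial    0.7519     6.392    0.3012    0.5358
  Change   -0.01997    0.0599   0.01997   0.03993
  Equil      0.7319     6.452    0.3212    0.5757
  solve Keq expr → x = 0.01997; check Q = 39.07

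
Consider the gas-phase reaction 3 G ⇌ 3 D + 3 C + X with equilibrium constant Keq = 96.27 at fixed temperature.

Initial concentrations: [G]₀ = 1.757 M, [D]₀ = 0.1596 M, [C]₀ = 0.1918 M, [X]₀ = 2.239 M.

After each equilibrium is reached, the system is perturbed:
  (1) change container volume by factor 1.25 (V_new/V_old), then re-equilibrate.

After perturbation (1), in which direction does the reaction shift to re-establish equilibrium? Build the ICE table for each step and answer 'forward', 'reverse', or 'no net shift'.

Q₀ = 1.1841e-05 vs Keq = 96.27 ⇒ Q<K, forward
Step 1:
                    G           D           C           X
  init          1.757      0.1596      0.1918       2.239
  Δ            -1.193       1.193       1.193      0.3976
  eq           0.5643       1.352       1.384       2.637
  solve Keq expr → x = 0.3976; check Q = 96.27
Then change container volume by factor 1.25 (V_new/V_old).
Step 2:
                    G           D           C           X
  init         0.4515       1.082       1.108       2.109
  Δ          -0.07032     0.07032     0.07032     0.02344
  eq           0.3811       1.152       1.178       2.133
  solve Keq expr → x = 0.02344; check Q = 96.27

Direction: forward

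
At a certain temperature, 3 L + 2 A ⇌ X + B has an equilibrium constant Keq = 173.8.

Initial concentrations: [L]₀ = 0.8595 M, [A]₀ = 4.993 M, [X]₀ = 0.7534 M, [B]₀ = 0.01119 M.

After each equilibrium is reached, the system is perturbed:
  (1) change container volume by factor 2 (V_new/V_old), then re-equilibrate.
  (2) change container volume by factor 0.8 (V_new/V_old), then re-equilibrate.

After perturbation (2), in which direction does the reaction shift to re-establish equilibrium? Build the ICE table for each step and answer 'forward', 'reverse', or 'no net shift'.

Direction: forward

Q₀ = 5.3259e-04 vs Keq = 173.8 ⇒ Q<K, forward
Step 1:
                  L         A         X         B
  init       0.8595     4.993    0.7534   0.01119
  Δ         -0.8156   -0.5438    0.2719    0.2719
  eq        0.04386     4.449     1.025    0.2831
  solve Keq expr → x = 0.2719; check Q = 173.8
Then change container volume by factor 2 (V_new/V_old).
Step 2:
                  L         A         X         B
  init      0.02193     2.225    0.5126    0.1415
  Δ         0.02083   0.01388 -0.006942 -0.006942
  eq        0.04275     2.239    0.5057    0.1346
  solve Keq expr → x = -0.006942; check Q = 173.8
Then change container volume by factor 0.8 (V_new/V_old).
Step 3:
                  L         A         X         B
  init      0.05344     2.798    0.6321    0.1682
  Δ        -0.01025 -0.006836  0.003418  0.003418
  eq        0.04319     2.791    0.6355    0.1717
  solve Keq expr → x = 0.003418; check Q = 173.8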